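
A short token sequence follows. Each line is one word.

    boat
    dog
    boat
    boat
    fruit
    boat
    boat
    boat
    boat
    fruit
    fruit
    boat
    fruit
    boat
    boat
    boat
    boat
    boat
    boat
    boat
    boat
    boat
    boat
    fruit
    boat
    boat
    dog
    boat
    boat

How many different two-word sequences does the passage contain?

29 tokens → 28 bigram windows in total.
Repeated bigrams (each contributes count−1 duplicates):
  boat boat: 15
  boat fruit: 4
  fruit boat: 4
  boat dog: 2
  dog boat: 2
22 duplicate windows → 28 − 22 = 6 distinct.

6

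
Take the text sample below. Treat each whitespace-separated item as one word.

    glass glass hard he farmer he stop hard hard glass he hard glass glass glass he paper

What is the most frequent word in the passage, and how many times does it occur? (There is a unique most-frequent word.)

"glass", 6 times

Unigram frequencies (highest first):
  glass: 6
  hard: 4
  he: 4
  farmer: 1
  stop: 1
  paper: 1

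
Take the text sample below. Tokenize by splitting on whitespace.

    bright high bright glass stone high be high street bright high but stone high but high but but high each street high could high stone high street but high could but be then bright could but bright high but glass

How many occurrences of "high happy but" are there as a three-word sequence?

Scanning the 38 overlapping trigram windows for "high happy but":
  (none found)

0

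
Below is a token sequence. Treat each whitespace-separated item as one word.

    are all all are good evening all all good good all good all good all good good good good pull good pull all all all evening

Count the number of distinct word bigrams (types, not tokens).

13

26 tokens → 25 bigram windows in total.
Repeated bigrams (each contributes count−1 duplicates):
  all all: 4
  all good: 4
  good good: 4
  good all: 3
  good pull: 2
12 duplicate windows → 25 − 12 = 13 distinct.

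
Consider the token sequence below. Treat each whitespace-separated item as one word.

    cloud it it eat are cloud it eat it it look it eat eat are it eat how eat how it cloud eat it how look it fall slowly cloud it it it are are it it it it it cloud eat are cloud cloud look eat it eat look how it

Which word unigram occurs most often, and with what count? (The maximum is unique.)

Unigram frequencies (highest first):
  it: 20
  eat: 10
  cloud: 7
  are: 5
  look: 4
  how: 4
  … (2 more, each ≤ 1)

"it", 20 times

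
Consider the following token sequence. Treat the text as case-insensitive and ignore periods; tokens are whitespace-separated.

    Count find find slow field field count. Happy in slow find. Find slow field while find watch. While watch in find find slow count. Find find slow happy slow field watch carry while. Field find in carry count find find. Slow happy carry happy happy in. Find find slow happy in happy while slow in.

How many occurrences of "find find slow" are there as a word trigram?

6

Scanning the 53 overlapping trigram windows for "find find slow":
  position 2–4: find find slow
  position 11–13: find find slow
  position 21–23: find find slow
  position 25–27: find find slow
  position 39–41: find find slow
  position 47–49: find find slow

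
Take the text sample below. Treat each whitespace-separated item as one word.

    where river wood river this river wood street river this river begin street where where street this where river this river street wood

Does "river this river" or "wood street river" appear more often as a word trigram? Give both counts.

"river this river" (3 vs 1)

"river this river": 3 occurrences
"wood street river": 1 occurrence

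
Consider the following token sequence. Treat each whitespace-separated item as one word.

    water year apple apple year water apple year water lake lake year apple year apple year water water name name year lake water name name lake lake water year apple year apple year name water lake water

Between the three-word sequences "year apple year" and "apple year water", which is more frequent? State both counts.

"year apple year": 4 occurrences
"apple year water": 3 occurrences

"year apple year" (4 vs 3)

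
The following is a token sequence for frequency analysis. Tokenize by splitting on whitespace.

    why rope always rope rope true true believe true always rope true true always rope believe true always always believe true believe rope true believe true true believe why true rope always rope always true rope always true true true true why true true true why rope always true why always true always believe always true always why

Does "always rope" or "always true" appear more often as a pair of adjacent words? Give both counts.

"always true" (5 vs 4)

"always rope": 4 occurrences
"always true": 5 occurrences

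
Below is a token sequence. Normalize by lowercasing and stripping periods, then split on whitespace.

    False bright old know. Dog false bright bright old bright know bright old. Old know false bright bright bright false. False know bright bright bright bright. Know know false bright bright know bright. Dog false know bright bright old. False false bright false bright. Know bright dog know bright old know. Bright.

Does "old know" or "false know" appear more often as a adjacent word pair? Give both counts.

"old know" (3 vs 2)

"old know": 3 occurrences
"false know": 2 occurrences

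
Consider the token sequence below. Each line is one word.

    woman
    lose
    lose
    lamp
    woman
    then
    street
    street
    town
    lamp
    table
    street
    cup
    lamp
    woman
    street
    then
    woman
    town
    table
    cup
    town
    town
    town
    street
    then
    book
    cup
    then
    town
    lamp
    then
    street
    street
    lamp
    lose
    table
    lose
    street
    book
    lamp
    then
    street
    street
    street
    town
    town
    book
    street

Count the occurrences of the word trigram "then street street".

3

Scanning the 47 overlapping trigram windows for "then street street":
  position 6–8: then street street
  position 32–34: then street street
  position 42–44: then street street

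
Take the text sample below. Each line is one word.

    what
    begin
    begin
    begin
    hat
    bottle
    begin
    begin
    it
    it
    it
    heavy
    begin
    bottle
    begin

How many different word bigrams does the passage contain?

10

15 tokens → 14 bigram windows in total.
Repeated bigrams (each contributes count−1 duplicates):
  begin begin: 3
  bottle begin: 2
  it it: 2
4 duplicate windows → 14 − 4 = 10 distinct.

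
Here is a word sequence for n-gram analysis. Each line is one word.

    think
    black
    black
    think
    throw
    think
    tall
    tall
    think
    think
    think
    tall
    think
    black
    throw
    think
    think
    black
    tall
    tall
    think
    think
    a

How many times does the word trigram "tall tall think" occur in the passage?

Scanning the 21 overlapping trigram windows for "tall tall think":
  position 7–9: tall tall think
  position 19–21: tall tall think

2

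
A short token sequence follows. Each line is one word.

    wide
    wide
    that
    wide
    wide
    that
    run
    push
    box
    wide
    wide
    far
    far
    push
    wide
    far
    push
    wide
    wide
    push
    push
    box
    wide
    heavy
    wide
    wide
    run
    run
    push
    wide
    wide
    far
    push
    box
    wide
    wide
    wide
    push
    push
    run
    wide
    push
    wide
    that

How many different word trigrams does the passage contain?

32

44 tokens → 42 trigram windows in total.
Repeated trigrams (each contributes count−1 duplicates):
  push box wide: 3
  box wide wide: 2
  far push wide: 2
  push wide wide: 2
  wide far push: 2
  wide push push: 2
  wide wide far: 2
  wide wide push: 2
  … (1 more repeated)
10 duplicate windows → 42 − 10 = 32 distinct.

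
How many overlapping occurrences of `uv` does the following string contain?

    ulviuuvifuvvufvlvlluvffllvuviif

4

Sliding a length-2 window over the 31 characters (30 positions):
  position 6–7: uv
  position 10–11: uv
  position 20–21: uv
  position 27–28: uv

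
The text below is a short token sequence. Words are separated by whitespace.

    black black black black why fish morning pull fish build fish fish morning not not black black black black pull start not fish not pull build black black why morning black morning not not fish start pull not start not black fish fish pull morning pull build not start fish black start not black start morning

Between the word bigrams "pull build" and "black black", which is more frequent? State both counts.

"pull build": 2 occurrences
"black black": 7 occurrences

"black black" (7 vs 2)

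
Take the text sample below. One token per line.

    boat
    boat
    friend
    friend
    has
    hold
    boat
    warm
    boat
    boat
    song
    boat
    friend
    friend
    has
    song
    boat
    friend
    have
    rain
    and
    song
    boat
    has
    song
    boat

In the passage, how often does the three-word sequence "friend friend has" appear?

2

Scanning the 24 overlapping trigram windows for "friend friend has":
  position 3–5: friend friend has
  position 13–15: friend friend has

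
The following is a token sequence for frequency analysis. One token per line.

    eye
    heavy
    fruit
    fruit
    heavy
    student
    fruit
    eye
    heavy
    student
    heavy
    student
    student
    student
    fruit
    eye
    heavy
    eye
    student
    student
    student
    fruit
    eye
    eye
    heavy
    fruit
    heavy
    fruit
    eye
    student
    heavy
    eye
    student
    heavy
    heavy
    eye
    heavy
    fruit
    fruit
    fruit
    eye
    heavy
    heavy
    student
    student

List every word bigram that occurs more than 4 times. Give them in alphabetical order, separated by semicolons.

eye heavy; fruit eye; student student

Bigram counts meeting the condition (more than 4 times):
  eye heavy: 6
  fruit eye: 5
  student student: 5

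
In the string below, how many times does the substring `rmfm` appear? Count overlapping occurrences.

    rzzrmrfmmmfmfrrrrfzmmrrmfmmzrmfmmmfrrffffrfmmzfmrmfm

3

Sliding a length-4 window over the 52 characters (49 positions):
  position 23–26: rmfm
  position 29–32: rmfm
  position 49–52: rmfm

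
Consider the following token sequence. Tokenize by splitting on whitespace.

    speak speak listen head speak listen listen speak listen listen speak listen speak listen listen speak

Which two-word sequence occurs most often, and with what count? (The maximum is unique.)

Bigram frequencies (highest first):
  speak listen: 5
  listen speak: 4
  listen listen: 3
  speak speak: 1
  listen head: 1
  head speak: 1

"speak listen", 5 times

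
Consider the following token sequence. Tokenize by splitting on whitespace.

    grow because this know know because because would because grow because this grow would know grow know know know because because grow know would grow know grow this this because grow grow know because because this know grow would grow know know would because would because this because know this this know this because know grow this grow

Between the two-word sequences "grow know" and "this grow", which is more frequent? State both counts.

"grow know" (5 vs 2)

"grow know": 5 occurrences
"this grow": 2 occurrences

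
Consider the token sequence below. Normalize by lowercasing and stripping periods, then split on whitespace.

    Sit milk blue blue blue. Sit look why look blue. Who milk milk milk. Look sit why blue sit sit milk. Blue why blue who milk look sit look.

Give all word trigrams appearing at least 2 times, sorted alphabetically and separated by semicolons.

Trigram counts meeting the condition (at least 2 times):
  blue who milk: 2
  milk look sit: 2
  sit milk blue: 2

blue who milk; milk look sit; sit milk blue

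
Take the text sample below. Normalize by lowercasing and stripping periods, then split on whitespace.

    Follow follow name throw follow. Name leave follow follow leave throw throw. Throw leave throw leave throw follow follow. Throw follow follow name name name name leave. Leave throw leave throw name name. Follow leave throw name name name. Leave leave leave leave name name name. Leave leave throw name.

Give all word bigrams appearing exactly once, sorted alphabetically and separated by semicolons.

follow throw; leave follow; leave name; name follow; name throw

Bigram counts meeting the condition (exactly once):
  follow throw: 1
  leave follow: 1
  leave name: 1
  name follow: 1
  name throw: 1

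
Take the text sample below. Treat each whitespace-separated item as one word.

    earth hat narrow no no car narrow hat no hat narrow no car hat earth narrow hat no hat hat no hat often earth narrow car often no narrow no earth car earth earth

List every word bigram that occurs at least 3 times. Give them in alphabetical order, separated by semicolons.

Bigram counts meeting the condition (at least 3 times):
  hat no: 3
  narrow no: 3
  no hat: 3

hat no; narrow no; no hat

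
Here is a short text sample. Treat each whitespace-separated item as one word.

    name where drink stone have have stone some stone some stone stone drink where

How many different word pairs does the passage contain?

14 tokens → 13 bigram windows in total.
Repeated bigrams (each contributes count−1 duplicates):
  some stone: 2
  stone some: 2
2 duplicate windows → 13 − 2 = 11 distinct.

11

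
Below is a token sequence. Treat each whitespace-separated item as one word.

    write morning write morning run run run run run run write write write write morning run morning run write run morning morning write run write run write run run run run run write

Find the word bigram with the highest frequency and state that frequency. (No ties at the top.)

Bigram frequencies (highest first):
  run run: 9
  run write: 5
  write run: 4
  write morning: 3
  morning run: 3
  write write: 3
  … (3 more, each ≤ 2)

"run run", 9 times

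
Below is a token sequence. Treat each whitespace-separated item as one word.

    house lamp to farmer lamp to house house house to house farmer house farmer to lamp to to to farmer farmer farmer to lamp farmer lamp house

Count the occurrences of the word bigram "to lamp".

Scanning the 26 overlapping bigram windows for "to lamp":
  position 15–16: to lamp
  position 23–24: to lamp

2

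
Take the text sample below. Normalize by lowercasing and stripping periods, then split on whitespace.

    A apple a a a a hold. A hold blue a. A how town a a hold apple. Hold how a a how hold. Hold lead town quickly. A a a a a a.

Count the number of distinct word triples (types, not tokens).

25

34 tokens → 32 trigram windows in total.
Repeated trigrams (each contributes count−1 duplicates):
  a a a: 6
  a a hold: 2
  a a how: 2
7 duplicate windows → 32 − 7 = 25 distinct.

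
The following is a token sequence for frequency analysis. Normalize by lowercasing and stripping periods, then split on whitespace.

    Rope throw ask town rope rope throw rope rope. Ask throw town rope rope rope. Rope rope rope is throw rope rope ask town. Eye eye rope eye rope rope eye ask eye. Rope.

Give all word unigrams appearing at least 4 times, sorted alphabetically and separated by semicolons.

ask; eye; rope; throw

Unigram counts meeting the condition (at least 4 times):
  ask: 4
  eye: 5
  rope: 17
  throw: 4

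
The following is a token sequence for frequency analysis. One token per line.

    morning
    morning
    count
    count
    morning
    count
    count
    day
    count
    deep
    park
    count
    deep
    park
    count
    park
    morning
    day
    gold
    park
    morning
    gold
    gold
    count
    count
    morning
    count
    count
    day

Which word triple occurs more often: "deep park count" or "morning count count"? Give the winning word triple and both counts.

"morning count count" (3 vs 2)

"deep park count": 2 occurrences
"morning count count": 3 occurrences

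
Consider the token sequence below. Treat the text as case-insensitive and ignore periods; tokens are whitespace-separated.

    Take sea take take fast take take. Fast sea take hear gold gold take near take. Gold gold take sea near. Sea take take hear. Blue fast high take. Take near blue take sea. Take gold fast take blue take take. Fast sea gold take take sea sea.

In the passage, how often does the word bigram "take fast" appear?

Scanning the 47 overlapping bigram windows for "take fast":
  position 4–5: take fast
  position 7–8: take fast
  position 41–42: take fast

3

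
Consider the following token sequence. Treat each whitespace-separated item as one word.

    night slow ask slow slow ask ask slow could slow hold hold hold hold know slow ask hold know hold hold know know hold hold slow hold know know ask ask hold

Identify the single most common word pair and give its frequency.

Bigram frequencies (highest first):
  hold hold: 5
  hold know: 4
  slow ask: 3
  ask slow: 2
  ask ask: 2
  slow hold: 2
  … (10 more, each ≤ 2)

"hold hold", 5 times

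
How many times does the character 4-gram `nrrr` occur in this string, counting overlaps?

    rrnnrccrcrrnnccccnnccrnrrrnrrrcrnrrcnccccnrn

Sliding a length-4 window over the 44 characters (41 positions):
  position 23–26: nrrr
  position 27–30: nrrr

2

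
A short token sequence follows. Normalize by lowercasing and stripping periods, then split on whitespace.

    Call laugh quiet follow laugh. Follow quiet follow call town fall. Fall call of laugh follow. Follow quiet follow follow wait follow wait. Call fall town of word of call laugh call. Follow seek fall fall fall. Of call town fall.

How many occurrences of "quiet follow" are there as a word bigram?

Scanning the 40 overlapping bigram windows for "quiet follow":
  position 3–4: quiet follow
  position 7–8: quiet follow
  position 18–19: quiet follow

3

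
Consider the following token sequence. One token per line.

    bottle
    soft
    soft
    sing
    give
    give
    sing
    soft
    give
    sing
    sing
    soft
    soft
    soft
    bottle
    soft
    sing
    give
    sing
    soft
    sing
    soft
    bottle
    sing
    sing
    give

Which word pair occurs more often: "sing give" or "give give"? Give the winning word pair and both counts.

"sing give" (3 vs 1)

"sing give": 3 occurrences
"give give": 1 occurrence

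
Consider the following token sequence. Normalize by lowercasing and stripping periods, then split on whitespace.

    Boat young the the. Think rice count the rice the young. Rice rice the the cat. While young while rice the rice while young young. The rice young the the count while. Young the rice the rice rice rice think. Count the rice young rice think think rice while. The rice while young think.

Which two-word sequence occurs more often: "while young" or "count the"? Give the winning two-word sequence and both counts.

"while young" (4 vs 2)

"while young": 4 occurrences
"count the": 2 occurrences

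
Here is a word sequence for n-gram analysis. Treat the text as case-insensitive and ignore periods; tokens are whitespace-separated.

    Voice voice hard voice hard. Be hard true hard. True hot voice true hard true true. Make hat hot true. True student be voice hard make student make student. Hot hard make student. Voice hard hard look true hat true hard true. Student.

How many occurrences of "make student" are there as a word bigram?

Scanning the 42 overlapping bigram windows for "make student":
  position 26–27: make student
  position 28–29: make student
  position 32–33: make student

3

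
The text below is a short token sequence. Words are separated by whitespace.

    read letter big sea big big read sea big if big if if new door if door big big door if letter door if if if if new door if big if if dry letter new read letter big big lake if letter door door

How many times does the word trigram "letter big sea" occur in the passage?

1

Scanning the 43 overlapping trigram windows for "letter big sea":
  position 2–4: letter big sea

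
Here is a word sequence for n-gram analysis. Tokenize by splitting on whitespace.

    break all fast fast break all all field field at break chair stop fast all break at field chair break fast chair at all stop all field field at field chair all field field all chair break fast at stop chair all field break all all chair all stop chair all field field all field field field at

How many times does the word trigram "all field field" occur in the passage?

5

Scanning the 56 overlapping trigram windows for "all field field":
  position 7–9: all field field
  position 26–28: all field field
  position 32–34: all field field
  position 51–53: all field field
  position 54–56: all field field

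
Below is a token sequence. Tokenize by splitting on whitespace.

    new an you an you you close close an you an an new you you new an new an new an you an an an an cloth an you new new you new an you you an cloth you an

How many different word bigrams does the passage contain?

40 tokens → 39 bigram windows in total.
Repeated bigrams (each contributes count−1 duplicates):
  an you: 6
  new an: 5
  you an: 5
  an an: 4
  an new: 3
  you new: 3
  you you: 3
  an cloth: 2
  … (1 more repeated)
24 duplicate windows → 39 − 24 = 15 distinct.

15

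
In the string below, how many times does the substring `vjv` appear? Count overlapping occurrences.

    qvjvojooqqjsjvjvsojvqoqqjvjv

3

Sliding a length-3 window over the 28 characters (26 positions):
  position 2–4: vjv
  position 14–16: vjv
  position 26–28: vjv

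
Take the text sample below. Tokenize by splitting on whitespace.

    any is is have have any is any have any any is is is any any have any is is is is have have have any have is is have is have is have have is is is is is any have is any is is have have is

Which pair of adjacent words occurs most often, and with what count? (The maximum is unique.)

Bigram frequencies (highest first):
  is is: 12
  is have: 6
  have is: 6
  any is: 5
  have have: 5
  have any: 4
  … (3 more, each ≤ 4)

"is is", 12 times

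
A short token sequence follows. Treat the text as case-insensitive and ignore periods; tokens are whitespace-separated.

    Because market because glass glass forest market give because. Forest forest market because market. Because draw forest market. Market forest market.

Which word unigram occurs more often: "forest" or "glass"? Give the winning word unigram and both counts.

"forest" (5 vs 2)

"forest": 5 occurrences
"glass": 2 occurrences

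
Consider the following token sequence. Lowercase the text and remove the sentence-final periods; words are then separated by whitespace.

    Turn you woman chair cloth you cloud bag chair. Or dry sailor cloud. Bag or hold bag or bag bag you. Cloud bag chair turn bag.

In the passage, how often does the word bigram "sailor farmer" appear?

Scanning the 25 overlapping bigram windows for "sailor farmer":
  (none found)

0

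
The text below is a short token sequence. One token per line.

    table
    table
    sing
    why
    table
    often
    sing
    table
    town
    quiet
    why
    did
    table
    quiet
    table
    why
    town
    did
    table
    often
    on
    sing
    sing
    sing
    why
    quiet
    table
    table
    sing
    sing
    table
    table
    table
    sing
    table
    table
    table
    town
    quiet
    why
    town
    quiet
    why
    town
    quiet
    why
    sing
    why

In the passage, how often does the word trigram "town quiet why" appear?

Scanning the 46 overlapping trigram windows for "town quiet why":
  position 9–11: town quiet why
  position 38–40: town quiet why
  position 41–43: town quiet why
  position 44–46: town quiet why

4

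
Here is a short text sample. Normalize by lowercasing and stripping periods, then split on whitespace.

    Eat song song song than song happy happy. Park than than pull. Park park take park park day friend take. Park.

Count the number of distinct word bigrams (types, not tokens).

21 tokens → 20 bigram windows in total.
Repeated bigrams (each contributes count−1 duplicates):
  park park: 2
  song song: 2
  take park: 2
3 duplicate windows → 20 − 3 = 17 distinct.

17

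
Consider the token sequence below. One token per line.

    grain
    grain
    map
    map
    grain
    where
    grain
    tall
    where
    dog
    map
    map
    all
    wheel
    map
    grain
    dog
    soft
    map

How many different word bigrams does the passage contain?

16

19 tokens → 18 bigram windows in total.
Repeated bigrams (each contributes count−1 duplicates):
  map grain: 2
  map map: 2
2 duplicate windows → 18 − 2 = 16 distinct.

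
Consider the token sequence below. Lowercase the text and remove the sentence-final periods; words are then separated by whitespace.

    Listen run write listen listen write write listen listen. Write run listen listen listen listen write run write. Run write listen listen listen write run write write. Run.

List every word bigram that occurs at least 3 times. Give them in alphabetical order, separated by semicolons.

Bigram counts meeting the condition (at least 3 times):
  listen listen: 7
  listen write: 4
  run write: 4
  write listen: 3
  write run: 5

listen listen; listen write; run write; write listen; write run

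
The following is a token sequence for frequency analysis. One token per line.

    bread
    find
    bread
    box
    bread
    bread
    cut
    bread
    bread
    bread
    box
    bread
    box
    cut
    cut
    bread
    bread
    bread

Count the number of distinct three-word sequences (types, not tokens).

13

18 tokens → 16 trigram windows in total.
Repeated trigrams (each contributes count−1 duplicates):
  bread box bread: 2
  bread bread bread: 2
  cut bread bread: 2
3 duplicate windows → 16 − 3 = 13 distinct.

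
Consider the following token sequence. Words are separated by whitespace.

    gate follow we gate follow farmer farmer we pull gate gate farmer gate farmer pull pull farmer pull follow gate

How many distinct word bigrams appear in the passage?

16

20 tokens → 19 bigram windows in total.
Repeated bigrams (each contributes count−1 duplicates):
  farmer pull: 2
  gate farmer: 2
  gate follow: 2
3 duplicate windows → 19 − 3 = 16 distinct.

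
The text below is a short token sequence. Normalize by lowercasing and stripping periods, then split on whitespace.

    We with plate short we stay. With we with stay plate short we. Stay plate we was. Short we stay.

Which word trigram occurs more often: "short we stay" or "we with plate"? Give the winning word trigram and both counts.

"short we stay": 3 occurrences
"we with plate": 1 occurrence

"short we stay" (3 vs 1)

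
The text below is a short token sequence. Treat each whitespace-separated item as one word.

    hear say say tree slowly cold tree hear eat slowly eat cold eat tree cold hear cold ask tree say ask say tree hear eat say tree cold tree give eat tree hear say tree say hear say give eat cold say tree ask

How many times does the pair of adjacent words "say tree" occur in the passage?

Scanning the 43 overlapping bigram windows for "say tree":
  position 3–4: say tree
  position 22–23: say tree
  position 26–27: say tree
  position 34–35: say tree
  position 42–43: say tree

5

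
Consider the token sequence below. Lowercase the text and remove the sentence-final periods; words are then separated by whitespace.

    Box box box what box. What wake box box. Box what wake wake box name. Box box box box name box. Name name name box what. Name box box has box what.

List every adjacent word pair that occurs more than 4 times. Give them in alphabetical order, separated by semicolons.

Bigram counts meeting the condition (more than 4 times):
  box box: 8
  box what: 5

box box; box what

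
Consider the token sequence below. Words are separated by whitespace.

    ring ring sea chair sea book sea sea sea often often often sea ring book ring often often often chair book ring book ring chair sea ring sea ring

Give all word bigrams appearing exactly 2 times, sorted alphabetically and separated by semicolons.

chair sea; ring book; ring sea; sea sea

Bigram counts meeting the condition (exactly 2 times):
  chair sea: 2
  ring book: 2
  ring sea: 2
  sea sea: 2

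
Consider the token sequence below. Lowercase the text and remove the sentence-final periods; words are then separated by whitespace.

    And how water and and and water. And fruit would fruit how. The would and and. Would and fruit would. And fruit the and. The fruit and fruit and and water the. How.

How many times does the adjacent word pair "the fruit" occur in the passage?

1

Scanning the 32 overlapping bigram windows for "the fruit":
  position 25–26: the fruit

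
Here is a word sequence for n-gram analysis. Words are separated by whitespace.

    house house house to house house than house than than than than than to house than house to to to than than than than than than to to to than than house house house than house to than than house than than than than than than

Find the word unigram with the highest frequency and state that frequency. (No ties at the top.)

Unigram frequencies (highest first):
  than: 24
  house: 13
  to: 9

"than", 24 times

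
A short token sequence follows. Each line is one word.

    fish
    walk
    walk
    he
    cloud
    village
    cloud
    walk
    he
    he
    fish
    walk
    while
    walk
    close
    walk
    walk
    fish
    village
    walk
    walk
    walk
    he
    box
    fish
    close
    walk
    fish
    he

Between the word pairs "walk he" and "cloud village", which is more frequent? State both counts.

"walk he" (3 vs 1)

"walk he": 3 occurrences
"cloud village": 1 occurrence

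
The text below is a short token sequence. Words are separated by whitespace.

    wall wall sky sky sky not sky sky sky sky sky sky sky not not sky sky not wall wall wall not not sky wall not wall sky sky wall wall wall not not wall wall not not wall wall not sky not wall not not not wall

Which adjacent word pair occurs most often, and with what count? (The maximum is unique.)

Bigram frequencies (highest first):
  sky sky: 10
  wall wall: 7
  not not: 6
  not wall: 6
  wall not: 6
  sky not: 4
  … (3 more, each ≤ 4)

"sky sky", 10 times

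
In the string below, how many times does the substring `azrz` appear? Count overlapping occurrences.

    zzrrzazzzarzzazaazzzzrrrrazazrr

Sliding a length-4 window over the 31 characters (28 positions):
  (no match at any position)

0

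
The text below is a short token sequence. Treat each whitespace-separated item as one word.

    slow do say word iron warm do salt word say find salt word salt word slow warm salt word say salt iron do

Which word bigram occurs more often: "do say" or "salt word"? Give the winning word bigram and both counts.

"salt word" (4 vs 1)

"do say": 1 occurrence
"salt word": 4 occurrences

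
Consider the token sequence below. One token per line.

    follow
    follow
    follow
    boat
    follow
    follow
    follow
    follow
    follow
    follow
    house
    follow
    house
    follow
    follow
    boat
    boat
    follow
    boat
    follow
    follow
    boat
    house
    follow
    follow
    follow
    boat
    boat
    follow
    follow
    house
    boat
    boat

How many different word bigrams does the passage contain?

8

33 tokens → 32 bigram windows in total.
Repeated bigrams (each contributes count−1 duplicates):
  follow follow: 12
  follow boat: 5
  boat follow: 4
  boat boat: 3
  follow house: 3
  house follow: 3
24 duplicate windows → 32 − 24 = 8 distinct.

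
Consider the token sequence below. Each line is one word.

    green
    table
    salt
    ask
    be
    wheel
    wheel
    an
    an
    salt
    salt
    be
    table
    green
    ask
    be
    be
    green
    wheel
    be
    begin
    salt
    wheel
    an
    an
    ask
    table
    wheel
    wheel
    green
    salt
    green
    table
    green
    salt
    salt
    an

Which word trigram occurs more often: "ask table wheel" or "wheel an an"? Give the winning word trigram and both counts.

"ask table wheel": 1 occurrence
"wheel an an": 2 occurrences

"wheel an an" (2 vs 1)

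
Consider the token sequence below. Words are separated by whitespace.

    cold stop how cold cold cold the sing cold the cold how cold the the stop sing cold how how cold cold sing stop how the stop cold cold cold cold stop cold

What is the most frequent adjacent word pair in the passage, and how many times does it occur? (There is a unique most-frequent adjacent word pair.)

Bigram frequencies (highest first):
  cold cold: 6
  how cold: 3
  cold the: 3
  cold stop: 2
  stop how: 2
  sing cold: 2
  … (11 more, each ≤ 2)

"cold cold", 6 times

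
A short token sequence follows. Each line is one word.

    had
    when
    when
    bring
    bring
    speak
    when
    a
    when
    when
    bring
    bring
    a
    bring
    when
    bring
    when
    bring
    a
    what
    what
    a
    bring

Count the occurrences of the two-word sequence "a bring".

2

Scanning the 22 overlapping bigram windows for "a bring":
  position 13–14: a bring
  position 22–23: a bring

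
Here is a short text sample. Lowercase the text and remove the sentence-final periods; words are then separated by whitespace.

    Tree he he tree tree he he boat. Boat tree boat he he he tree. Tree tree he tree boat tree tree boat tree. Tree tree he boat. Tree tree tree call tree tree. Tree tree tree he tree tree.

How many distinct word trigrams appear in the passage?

40 tokens → 38 trigram windows in total.
Repeated trigrams (each contributes count−1 duplicates):
  tree tree tree: 6
  tree tree he: 4
  boat tree tree: 3
  he tree tree: 3
  he he tree: 2
  tree boat tree: 2
  tree he he: 2
  tree he tree: 2
16 duplicate windows → 38 − 16 = 22 distinct.

22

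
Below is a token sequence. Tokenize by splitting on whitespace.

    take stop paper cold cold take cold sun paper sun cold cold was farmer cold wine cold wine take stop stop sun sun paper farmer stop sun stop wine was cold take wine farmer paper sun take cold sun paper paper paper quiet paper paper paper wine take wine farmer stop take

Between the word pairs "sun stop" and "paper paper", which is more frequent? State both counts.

"paper paper" (4 vs 1)

"sun stop": 1 occurrence
"paper paper": 4 occurrences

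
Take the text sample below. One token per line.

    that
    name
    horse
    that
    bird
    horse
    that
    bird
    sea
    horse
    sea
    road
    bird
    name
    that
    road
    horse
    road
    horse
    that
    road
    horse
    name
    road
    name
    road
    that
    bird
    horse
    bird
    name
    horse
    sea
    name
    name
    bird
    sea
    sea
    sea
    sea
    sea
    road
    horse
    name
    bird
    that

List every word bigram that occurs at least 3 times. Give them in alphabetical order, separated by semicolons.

horse that; road horse; sea sea; that bird

Bigram counts meeting the condition (at least 3 times):
  horse that: 3
  road horse: 4
  sea sea: 4
  that bird: 3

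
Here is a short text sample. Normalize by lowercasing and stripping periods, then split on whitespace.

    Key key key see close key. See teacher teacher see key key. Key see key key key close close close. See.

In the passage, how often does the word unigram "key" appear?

Scanning the 21 tokens for "key":
  position 1: key
  position 2: key
  position 3: key
  position 6: key
  position 11: key
  position 12: key
  position 13: key
  position 15: key
  position 16: key
  position 17: key

10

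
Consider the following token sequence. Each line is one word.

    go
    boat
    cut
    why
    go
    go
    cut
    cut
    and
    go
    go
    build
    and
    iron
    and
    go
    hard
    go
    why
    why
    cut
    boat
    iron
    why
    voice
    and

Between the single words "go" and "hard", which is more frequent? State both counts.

"go": 7 occurrences
"hard": 1 occurrence

"go" (7 vs 1)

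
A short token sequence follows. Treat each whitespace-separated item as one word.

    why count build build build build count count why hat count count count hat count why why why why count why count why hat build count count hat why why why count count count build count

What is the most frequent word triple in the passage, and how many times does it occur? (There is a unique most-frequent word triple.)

"why why why", 3 times

Trigram frequencies (highest first):
  why why why: 3
  build build build: 2
  build count count: 2
  count why hat: 2
  count count count: 2
  count count hat: 2
  … (19 more, each ≤ 2)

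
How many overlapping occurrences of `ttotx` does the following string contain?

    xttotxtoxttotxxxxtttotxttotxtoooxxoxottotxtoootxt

5

Sliding a length-5 window over the 49 characters (45 positions):
  position 2–6: ttotx
  position 10–14: ttotx
  position 19–23: ttotx
  position 24–28: ttotx
  position 38–42: ttotx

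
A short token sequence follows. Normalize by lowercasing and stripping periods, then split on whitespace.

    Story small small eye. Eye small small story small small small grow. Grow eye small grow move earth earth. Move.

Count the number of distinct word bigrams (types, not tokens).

13

20 tokens → 19 bigram windows in total.
Repeated bigrams (each contributes count−1 duplicates):
  small small: 4
  eye small: 2
  small grow: 2
  story small: 2
6 duplicate windows → 19 − 6 = 13 distinct.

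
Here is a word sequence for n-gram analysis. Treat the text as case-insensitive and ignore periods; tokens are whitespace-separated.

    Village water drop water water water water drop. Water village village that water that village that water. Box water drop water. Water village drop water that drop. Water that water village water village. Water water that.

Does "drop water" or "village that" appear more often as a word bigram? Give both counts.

"drop water": 5 occurrences
"village that": 2 occurrences

"drop water" (5 vs 2)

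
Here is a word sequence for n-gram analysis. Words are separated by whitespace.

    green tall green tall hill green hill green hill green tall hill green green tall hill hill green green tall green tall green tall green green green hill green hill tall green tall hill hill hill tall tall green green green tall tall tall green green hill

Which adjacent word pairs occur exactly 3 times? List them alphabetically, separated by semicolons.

hill hill; tall tall

Bigram counts meeting the condition (exactly 3 times):
  hill hill: 3
  tall tall: 3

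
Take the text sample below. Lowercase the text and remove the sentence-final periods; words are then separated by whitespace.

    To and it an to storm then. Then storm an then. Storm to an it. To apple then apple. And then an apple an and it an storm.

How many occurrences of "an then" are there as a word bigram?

1

Scanning the 27 overlapping bigram windows for "an then":
  position 10–11: an then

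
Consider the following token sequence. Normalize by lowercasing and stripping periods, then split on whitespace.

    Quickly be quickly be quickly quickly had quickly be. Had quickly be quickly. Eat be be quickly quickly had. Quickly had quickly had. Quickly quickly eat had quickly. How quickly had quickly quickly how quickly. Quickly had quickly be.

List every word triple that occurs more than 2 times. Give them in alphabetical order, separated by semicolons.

had quickly be; quickly be quickly; quickly had quickly; quickly quickly had

Trigram counts meeting the condition (more than 2 times):
  had quickly be: 3
  quickly be quickly: 3
  quickly had quickly: 6
  quickly quickly had: 3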